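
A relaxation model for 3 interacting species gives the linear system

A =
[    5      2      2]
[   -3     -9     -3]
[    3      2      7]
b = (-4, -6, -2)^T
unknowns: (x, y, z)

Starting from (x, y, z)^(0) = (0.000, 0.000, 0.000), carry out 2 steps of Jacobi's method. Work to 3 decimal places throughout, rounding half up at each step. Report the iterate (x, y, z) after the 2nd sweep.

Iteration 1:
  x = (-4 - (2)·0.000 - (2)·0.000) / (5) = -0.800
  y = (-6 - (-3)·0.000 - (-3)·0.000) / (-9) = 0.667
  z = (-2 - (3)·0.000 - (2)·0.000) / (7) = -0.286
Iteration 2:
  x = (-4 - (2)·0.667 - (2)·-0.286) / (5) = -0.952
  y = (-6 - (-3)·-0.800 - (-3)·-0.286) / (-9) = 1.029
  z = (-2 - (3)·-0.800 - (2)·0.667) / (7) = -0.133

(-0.952, 1.029, -0.133)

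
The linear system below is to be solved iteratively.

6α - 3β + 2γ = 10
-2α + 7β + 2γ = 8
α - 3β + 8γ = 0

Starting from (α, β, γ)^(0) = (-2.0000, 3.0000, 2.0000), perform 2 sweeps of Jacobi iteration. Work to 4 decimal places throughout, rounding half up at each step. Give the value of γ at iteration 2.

-0.3125

Iteration 1:
  α = (10 - (-3)·3.0000 - (2)·2.0000) / (6) = 2.5000
  β = (8 - (-2)·-2.0000 - (2)·2.0000) / (7) = 0.0000
  γ = (0 - (1)·-2.0000 - (-3)·3.0000) / (8) = 1.3750
Iteration 2:
  α = (10 - (-3)·0.0000 - (2)·1.3750) / (6) = 1.2083
  β = (8 - (-2)·2.5000 - (2)·1.3750) / (7) = 1.4643
  γ = (0 - (1)·2.5000 - (-3)·0.0000) / (8) = -0.3125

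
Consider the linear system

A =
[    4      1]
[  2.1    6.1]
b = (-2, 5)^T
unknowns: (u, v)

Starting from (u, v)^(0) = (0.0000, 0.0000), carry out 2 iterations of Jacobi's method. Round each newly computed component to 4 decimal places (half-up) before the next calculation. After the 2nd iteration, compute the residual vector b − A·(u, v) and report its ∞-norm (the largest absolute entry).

Iteration 1:
  u = (-2 - (1)·0.0000) / (4) = -0.5000
  v = (5 - (2.1)·0.0000) / (6.1) = 0.8197
Iteration 2:
  u = (-2 - (1)·0.8197) / (4) = -0.7049
  v = (5 - (2.1)·-0.5000) / (6.1) = 0.9918
Residual b − A·x = (-0.1722, 0.4303); ∞-norm = 0.4303

0.4303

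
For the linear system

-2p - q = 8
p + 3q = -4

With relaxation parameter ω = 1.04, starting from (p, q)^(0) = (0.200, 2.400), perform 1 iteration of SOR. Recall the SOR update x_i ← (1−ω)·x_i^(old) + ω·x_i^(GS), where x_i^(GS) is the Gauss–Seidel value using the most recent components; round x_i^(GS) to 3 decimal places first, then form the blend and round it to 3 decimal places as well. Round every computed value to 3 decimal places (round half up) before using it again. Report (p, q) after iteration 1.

(-5.416, 0.395)

Iteration 1:
  p: GS value = (8 - (-1)·2.400) / (-2) = -5.200;  p ← (1−ω)·0.200 + ω·-5.200 = -5.416
  q: GS value = (-4 - (1)·-5.416) / (3) = 0.472;  q ← (1−ω)·2.400 + ω·0.472 = 0.395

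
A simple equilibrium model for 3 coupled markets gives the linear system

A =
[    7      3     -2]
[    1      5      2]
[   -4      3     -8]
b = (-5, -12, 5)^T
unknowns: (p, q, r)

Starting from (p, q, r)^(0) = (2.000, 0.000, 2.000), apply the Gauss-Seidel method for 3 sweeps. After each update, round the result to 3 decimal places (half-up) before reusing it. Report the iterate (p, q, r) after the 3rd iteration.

Iteration 1:
  p = (-5 - (3)·0.000 - (-2)·2.000) / (7) = -0.143
  q = (-12 - (1)·-0.143 - (2)·2.000) / (5) = -3.171
  r = (5 - (-4)·-0.143 - (3)·-3.171) / (-8) = -1.743
Iteration 2:
  p = (-5 - (3)·-3.171 - (-2)·-1.743) / (7) = 0.147
  q = (-12 - (1)·0.147 - (2)·-1.743) / (5) = -1.732
  r = (5 - (-4)·0.147 - (3)·-1.732) / (-8) = -1.348
Iteration 3:
  p = (-5 - (3)·-1.732 - (-2)·-1.348) / (7) = -0.357
  q = (-12 - (1)·-0.357 - (2)·-1.348) / (5) = -1.789
  r = (5 - (-4)·-0.357 - (3)·-1.789) / (-8) = -1.117

(-0.357, -1.789, -1.117)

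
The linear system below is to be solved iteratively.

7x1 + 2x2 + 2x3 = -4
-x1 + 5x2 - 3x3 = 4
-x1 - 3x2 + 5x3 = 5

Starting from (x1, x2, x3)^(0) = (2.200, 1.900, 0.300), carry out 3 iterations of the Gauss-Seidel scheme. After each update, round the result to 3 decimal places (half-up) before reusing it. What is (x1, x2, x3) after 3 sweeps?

(-1.386, 1.455, 1.596)

Iteration 1:
  x1 = (-4 - (2)·1.900 - (2)·0.300) / (7) = -1.200
  x2 = (4 - (-1)·-1.200 - (-3)·0.300) / (5) = 0.740
  x3 = (5 - (-1)·-1.200 - (-3)·0.740) / (5) = 1.204
Iteration 2:
  x1 = (-4 - (2)·0.740 - (2)·1.204) / (7) = -1.127
  x2 = (4 - (-1)·-1.127 - (-3)·1.204) / (5) = 1.297
  x3 = (5 - (-1)·-1.127 - (-3)·1.297) / (5) = 1.553
Iteration 3:
  x1 = (-4 - (2)·1.297 - (2)·1.553) / (7) = -1.386
  x2 = (4 - (-1)·-1.386 - (-3)·1.553) / (5) = 1.455
  x3 = (5 - (-1)·-1.386 - (-3)·1.455) / (5) = 1.596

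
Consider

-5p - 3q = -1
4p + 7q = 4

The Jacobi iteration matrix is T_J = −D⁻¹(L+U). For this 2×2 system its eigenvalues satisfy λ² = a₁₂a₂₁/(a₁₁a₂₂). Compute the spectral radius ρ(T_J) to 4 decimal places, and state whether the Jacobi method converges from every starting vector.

0.5855

a₁₂a₂₁/(a₁₁a₂₂) = (-3)·(4) / ((-5)·(7)) = 0.342857
ρ = √|0.342857| = √0.342857 = 0.5855
ρ < 1, so Jacobi converges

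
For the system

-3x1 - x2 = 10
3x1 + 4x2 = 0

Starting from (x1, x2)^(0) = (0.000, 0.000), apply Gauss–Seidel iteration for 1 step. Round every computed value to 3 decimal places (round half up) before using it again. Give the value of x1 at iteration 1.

Iteration 1:
  x1 = (10 - (-1)·0.000) / (-3) = -3.333
  x2 = (0 - (3)·-3.333) / (4) = 2.500

-3.333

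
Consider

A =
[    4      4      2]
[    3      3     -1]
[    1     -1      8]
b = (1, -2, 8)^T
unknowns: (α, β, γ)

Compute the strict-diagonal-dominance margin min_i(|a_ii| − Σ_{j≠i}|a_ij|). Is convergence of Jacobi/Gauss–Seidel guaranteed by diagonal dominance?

-2

row 1: |4| − (4+2) = -2
row 2: |3| − (3+1) = -1
row 3: |8| − (1+1) = 6
minimum over rows = -2 → not strictly diagonally dominant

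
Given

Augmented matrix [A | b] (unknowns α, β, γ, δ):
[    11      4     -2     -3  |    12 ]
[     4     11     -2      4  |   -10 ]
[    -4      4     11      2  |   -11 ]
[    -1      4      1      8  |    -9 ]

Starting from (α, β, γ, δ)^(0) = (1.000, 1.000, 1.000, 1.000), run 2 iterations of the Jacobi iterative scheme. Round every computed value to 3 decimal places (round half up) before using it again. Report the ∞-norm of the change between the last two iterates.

1.523

Iteration 1:
  α = (12 - (4)·1.000 - (-2)·1.000 - (-3)·1.000) / (11) = 1.182
  β = (-10 - (4)·1.000 - (-2)·1.000 - (4)·1.000) / (11) = -1.455
  γ = (-11 - (-4)·1.000 - (4)·1.000 - (2)·1.000) / (11) = -1.182
  δ = (-9 - (-1)·1.000 - (4)·1.000 - (1)·1.000) / (8) = -1.625
Iteration 2:
  α = (12 - (4)·-1.455 - (-2)·-1.182 - (-3)·-1.625) / (11) = 0.962
  β = (-10 - (4)·1.182 - (-2)·-1.182 - (4)·-1.625) / (11) = -0.963
  γ = (-11 - (-4)·1.182 - (4)·-1.455 - (2)·-1.625) / (11) = 0.254
  δ = (-9 - (-1)·1.182 - (4)·-1.455 - (1)·-1.182) / (8) = -0.102
Change: (-0.220, 0.492, 1.436, 1.523) → max |·| = 1.523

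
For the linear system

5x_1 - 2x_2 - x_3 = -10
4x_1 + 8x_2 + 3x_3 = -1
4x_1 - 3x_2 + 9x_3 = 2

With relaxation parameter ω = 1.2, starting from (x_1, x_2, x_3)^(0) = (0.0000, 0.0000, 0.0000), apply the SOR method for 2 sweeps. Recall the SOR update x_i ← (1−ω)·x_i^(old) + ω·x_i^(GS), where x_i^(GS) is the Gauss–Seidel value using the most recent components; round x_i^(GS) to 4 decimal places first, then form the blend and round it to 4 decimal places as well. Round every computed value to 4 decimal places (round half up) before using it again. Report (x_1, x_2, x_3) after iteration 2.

(-0.8058, -0.8527, -0.0572)

Iteration 1:
  x_1: GS value = (-10 - (-2)·0.0000 - (-1)·0.0000) / (5) = -2.0000;  x_1 ← (1−ω)·0.0000 + ω·-2.0000 = -2.4000
  x_2: GS value = (-1 - (4)·-2.4000 - (3)·0.0000) / (8) = 1.0750;  x_2 ← (1−ω)·0.0000 + ω·1.0750 = 1.2900
  x_3: GS value = (2 - (4)·-2.4000 - (-3)·1.2900) / (9) = 1.7189;  x_3 ← (1−ω)·0.0000 + ω·1.7189 = 2.0627
Iteration 2:
  x_1: GS value = (-10 - (-2)·1.2900 - (-1)·2.0627) / (5) = -1.0715;  x_1 ← (1−ω)·-2.4000 + ω·-1.0715 = -0.8058
  x_2: GS value = (-1 - (4)·-0.8058 - (3)·2.0627) / (8) = -0.4956;  x_2 ← (1−ω)·1.2900 + ω·-0.4956 = -0.8527
  x_3: GS value = (2 - (4)·-0.8058 - (-3)·-0.8527) / (9) = 0.2961;  x_3 ← (1−ω)·2.0627 + ω·0.2961 = -0.0572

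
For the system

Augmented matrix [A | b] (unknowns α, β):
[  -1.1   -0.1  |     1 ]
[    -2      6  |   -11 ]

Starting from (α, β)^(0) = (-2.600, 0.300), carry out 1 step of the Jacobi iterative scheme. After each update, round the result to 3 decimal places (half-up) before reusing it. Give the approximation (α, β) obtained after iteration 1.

(-0.936, -2.700)

Iteration 1:
  α = (1 - (-0.1)·0.300) / (-1.1) = -0.936
  β = (-11 - (-2)·-2.600) / (6) = -2.700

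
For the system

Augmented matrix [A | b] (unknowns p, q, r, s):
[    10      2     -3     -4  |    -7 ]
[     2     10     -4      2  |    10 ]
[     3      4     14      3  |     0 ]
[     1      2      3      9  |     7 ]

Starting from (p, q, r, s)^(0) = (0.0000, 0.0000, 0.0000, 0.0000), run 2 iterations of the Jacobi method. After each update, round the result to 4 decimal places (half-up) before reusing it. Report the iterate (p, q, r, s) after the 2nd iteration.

(-0.5889, 0.9844, -0.3024, 0.6333)

Iteration 1:
  p = (-7 - (2)·0.0000 - (-3)·0.0000 - (-4)·0.0000) / (10) = -0.7000
  q = (10 - (2)·0.0000 - (-4)·0.0000 - (2)·0.0000) / (10) = 1.0000
  r = (0 - (3)·0.0000 - (4)·0.0000 - (3)·0.0000) / (14) = 0.0000
  s = (7 - (1)·0.0000 - (2)·0.0000 - (3)·0.0000) / (9) = 0.7778
Iteration 2:
  p = (-7 - (2)·1.0000 - (-3)·0.0000 - (-4)·0.7778) / (10) = -0.5889
  q = (10 - (2)·-0.7000 - (-4)·0.0000 - (2)·0.7778) / (10) = 0.9844
  r = (0 - (3)·-0.7000 - (4)·1.0000 - (3)·0.7778) / (14) = -0.3024
  s = (7 - (1)·-0.7000 - (2)·1.0000 - (3)·0.0000) / (9) = 0.6333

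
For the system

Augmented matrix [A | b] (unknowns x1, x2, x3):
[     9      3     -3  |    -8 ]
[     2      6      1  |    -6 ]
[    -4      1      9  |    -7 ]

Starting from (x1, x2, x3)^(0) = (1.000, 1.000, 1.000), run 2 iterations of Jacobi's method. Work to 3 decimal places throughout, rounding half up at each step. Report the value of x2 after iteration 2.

Iteration 1:
  x1 = (-8 - (3)·1.000 - (-3)·1.000) / (9) = -0.889
  x2 = (-6 - (2)·1.000 - (1)·1.000) / (6) = -1.500
  x3 = (-7 - (-4)·1.000 - (1)·1.000) / (9) = -0.444
Iteration 2:
  x1 = (-8 - (3)·-1.500 - (-3)·-0.444) / (9) = -0.537
  x2 = (-6 - (2)·-0.889 - (1)·-0.444) / (6) = -0.630
  x3 = (-7 - (-4)·-0.889 - (1)·-1.500) / (9) = -1.006

-0.630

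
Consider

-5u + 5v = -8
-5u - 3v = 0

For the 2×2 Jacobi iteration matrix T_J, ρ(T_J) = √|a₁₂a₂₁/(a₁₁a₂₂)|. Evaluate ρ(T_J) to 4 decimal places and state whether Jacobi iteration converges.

1.2910

a₁₂a₂₁/(a₁₁a₂₂) = (5)·(-5) / ((-5)·(-3)) = -1.666667
ρ = √|-1.666667| = √1.666667 = 1.2910
ρ > 1, so Jacobi diverges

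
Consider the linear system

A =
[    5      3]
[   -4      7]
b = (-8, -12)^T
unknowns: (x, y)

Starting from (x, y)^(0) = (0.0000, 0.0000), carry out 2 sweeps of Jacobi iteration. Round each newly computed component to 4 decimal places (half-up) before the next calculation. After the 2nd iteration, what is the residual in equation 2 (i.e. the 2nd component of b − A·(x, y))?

4.1146

Iteration 1:
  x = (-8 - (3)·0.0000) / (5) = -1.6000
  y = (-12 - (-4)·0.0000) / (7) = -1.7143
Iteration 2:
  x = (-8 - (3)·-1.7143) / (5) = -0.5714
  y = (-12 - (-4)·-1.6000) / (7) = -2.6286
Residual b − A·x = (2.7428, 4.1146)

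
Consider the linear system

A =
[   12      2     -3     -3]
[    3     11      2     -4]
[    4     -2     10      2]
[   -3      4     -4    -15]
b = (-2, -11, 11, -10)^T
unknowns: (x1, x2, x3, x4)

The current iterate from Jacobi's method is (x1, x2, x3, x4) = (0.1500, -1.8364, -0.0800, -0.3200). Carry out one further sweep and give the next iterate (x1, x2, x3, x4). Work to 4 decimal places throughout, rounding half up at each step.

One sweep:
  x1 = (-2 - (2)·-1.8364 - (-3)·-0.0800 - (-3)·-0.3200) / (12) = 0.0394
  x2 = (-11 - (3)·0.1500 - (2)·-0.0800 - (-4)·-0.3200) / (11) = -1.1427
  x3 = (11 - (4)·0.1500 - (-2)·-1.8364 - (2)·-0.3200) / (10) = 0.7367
  x4 = (-10 - (-3)·0.1500 - (4)·-1.8364 - (-4)·-0.0800) / (-15) = 0.1683

(0.0394, -1.1427, 0.7367, 0.1683)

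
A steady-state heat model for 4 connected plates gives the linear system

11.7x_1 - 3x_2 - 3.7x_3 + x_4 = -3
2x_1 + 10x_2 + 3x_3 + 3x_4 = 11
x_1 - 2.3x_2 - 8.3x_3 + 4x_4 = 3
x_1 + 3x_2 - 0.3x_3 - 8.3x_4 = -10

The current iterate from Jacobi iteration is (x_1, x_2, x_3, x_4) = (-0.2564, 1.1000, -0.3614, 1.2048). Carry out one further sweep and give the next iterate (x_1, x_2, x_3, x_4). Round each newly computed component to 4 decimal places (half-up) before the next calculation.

One sweep:
  x_1 = (-3 - (-3)·1.1000 - (-3.7)·-0.3614 - (1)·1.2048) / (11.7) = -0.1916
  x_2 = (11 - (2)·-0.2564 - (3)·-0.3614 - (3)·1.2048) / (10) = 0.8983
  x_3 = (3 - (1)·-0.2564 - (-2.3)·1.1000 - (4)·1.2048) / (-8.3) = -0.1165
  x_4 = (-10 - (1)·-0.2564 - (3)·1.1000 - (-0.3)·-0.3614) / (-8.3) = 1.5846

(-0.1916, 0.8983, -0.1165, 1.5846)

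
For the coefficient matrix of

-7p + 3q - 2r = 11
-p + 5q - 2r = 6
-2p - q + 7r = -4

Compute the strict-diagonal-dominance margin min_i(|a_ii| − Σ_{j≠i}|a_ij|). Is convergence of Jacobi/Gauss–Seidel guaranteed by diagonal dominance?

row 1: |-7| − (3+2) = 2
row 2: |5| − (1+2) = 2
row 3: |7| − (2+1) = 4
minimum over rows = 2 → strictly diagonally dominant (convergence guaranteed)

2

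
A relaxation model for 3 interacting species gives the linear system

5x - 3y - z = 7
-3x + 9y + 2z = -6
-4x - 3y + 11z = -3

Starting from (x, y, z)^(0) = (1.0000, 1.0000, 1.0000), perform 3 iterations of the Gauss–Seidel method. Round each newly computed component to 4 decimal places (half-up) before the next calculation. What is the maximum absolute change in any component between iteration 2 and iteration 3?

Iteration 1:
  x = (7 - (-3)·1.0000 - (-1)·1.0000) / (5) = 2.2000
  y = (-6 - (-3)·2.2000 - (2)·1.0000) / (9) = -0.1556
  z = (-3 - (-4)·2.2000 - (-3)·-0.1556) / (11) = 0.4848
Iteration 2:
  x = (7 - (-3)·-0.1556 - (-1)·0.4848) / (5) = 1.4036
  y = (-6 - (-3)·1.4036 - (2)·0.4848) / (9) = -0.3065
  z = (-3 - (-4)·1.4036 - (-3)·-0.3065) / (11) = 0.1541
Iteration 3:
  x = (7 - (-3)·-0.3065 - (-1)·0.1541) / (5) = 1.2469
  y = (-6 - (-3)·1.2469 - (2)·0.1541) / (9) = -0.2853
  z = (-3 - (-4)·1.2469 - (-3)·-0.2853) / (11) = 0.1029
Change: (-0.1567, 0.0212, -0.0512) → max |·| = 0.1567

0.1567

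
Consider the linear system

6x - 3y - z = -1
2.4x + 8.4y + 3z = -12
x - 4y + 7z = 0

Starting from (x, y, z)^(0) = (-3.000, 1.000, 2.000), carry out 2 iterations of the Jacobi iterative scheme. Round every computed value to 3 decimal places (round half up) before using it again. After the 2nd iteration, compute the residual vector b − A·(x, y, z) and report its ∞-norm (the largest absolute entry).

Iteration 1:
  x = (-1 - (-3)·1.000 - (-1)·2.000) / (6) = 0.667
  y = (-12 - (2.4)·-3.000 - (3)·2.000) / (8.4) = -1.286
  z = (0 - (1)·-3.000 - (-4)·1.000) / (7) = 1.000
Iteration 2:
  x = (-1 - (-3)·-1.286 - (-1)·1.000) / (6) = -0.643
  y = (-12 - (2.4)·0.667 - (3)·1.000) / (8.4) = -1.976
  z = (0 - (1)·0.667 - (-4)·-1.286) / (7) = -0.830
Residual b − A·x = (-3.900, 8.632, -1.451); ∞-norm = 8.632

8.632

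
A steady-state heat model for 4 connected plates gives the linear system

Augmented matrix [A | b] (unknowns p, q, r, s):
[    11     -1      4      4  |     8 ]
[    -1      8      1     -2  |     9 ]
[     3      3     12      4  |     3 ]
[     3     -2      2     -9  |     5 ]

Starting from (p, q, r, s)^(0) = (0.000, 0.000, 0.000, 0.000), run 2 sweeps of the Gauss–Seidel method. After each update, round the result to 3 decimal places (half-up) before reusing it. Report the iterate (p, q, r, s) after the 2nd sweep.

Iteration 1:
  p = (8 - (-1)·0.000 - (4)·0.000 - (4)·0.000) / (11) = 0.727
  q = (9 - (-1)·0.727 - (1)·0.000 - (-2)·0.000) / (8) = 1.216
  r = (3 - (3)·0.727 - (3)·1.216 - (4)·0.000) / (12) = -0.236
  s = (5 - (3)·0.727 - (-2)·1.216 - (2)·-0.236) / (-9) = -0.636
Iteration 2:
  p = (8 - (-1)·1.216 - (4)·-0.236 - (4)·-0.636) / (11) = 1.155
  q = (9 - (-1)·1.155 - (1)·-0.236 - (-2)·-0.636) / (8) = 1.140
  r = (3 - (3)·1.155 - (3)·1.140 - (4)·-0.636) / (12) = -0.112
  s = (5 - (3)·1.155 - (-2)·1.140 - (2)·-0.112) / (-9) = -0.449

(1.155, 1.140, -0.112, -0.449)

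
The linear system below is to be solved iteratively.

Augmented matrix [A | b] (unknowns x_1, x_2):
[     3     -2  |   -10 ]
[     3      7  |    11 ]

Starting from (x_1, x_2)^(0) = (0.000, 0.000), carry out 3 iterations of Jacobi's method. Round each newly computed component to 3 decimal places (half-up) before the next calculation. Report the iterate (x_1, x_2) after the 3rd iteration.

(-1.333, 2.551)

Iteration 1:
  x_1 = (-10 - (-2)·0.000) / (3) = -3.333
  x_2 = (11 - (3)·0.000) / (7) = 1.571
Iteration 2:
  x_1 = (-10 - (-2)·1.571) / (3) = -2.286
  x_2 = (11 - (3)·-3.333) / (7) = 3.000
Iteration 3:
  x_1 = (-10 - (-2)·3.000) / (3) = -1.333
  x_2 = (11 - (3)·-2.286) / (7) = 2.551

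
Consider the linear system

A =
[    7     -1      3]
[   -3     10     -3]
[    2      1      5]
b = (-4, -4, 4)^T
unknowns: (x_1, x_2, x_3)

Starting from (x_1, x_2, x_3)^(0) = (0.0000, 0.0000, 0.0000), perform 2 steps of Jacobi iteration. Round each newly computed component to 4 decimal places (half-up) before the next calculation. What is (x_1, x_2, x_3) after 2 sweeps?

Iteration 1:
  x_1 = (-4 - (-1)·0.0000 - (3)·0.0000) / (7) = -0.5714
  x_2 = (-4 - (-3)·0.0000 - (-3)·0.0000) / (10) = -0.4000
  x_3 = (4 - (2)·0.0000 - (1)·0.0000) / (5) = 0.8000
Iteration 2:
  x_1 = (-4 - (-1)·-0.4000 - (3)·0.8000) / (7) = -0.9714
  x_2 = (-4 - (-3)·-0.5714 - (-3)·0.8000) / (10) = -0.3314
  x_3 = (4 - (2)·-0.5714 - (1)·-0.4000) / (5) = 1.1086

(-0.9714, -0.3314, 1.1086)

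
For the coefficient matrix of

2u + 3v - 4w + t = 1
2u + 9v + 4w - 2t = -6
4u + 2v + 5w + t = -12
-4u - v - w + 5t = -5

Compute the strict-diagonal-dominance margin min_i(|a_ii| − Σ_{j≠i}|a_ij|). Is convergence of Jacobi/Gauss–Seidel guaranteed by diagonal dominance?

row 1: |2| − (3+4+1) = -6
row 2: |9| − (2+4+2) = 1
row 3: |5| − (4+2+1) = -2
row 4: |5| − (4+1+1) = -1
minimum over rows = -6 → not strictly diagonally dominant

-6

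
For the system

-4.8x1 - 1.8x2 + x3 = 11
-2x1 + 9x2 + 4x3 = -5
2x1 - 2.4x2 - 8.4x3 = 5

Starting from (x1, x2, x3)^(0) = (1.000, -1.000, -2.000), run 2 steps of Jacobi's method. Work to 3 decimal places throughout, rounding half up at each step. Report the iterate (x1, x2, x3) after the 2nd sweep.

(-2.515, -1.042, -1.310)

Iteration 1:
  x1 = (11 - (-1.8)·-1.000 - (1)·-2.000) / (-4.8) = -2.333
  x2 = (-5 - (-2)·1.000 - (4)·-2.000) / (9) = 0.556
  x3 = (5 - (2)·1.000 - (-2.4)·-1.000) / (-8.4) = -0.071
Iteration 2:
  x1 = (11 - (-1.8)·0.556 - (1)·-0.071) / (-4.8) = -2.515
  x2 = (-5 - (-2)·-2.333 - (4)·-0.071) / (9) = -1.042
  x3 = (5 - (2)·-2.333 - (-2.4)·0.556) / (-8.4) = -1.310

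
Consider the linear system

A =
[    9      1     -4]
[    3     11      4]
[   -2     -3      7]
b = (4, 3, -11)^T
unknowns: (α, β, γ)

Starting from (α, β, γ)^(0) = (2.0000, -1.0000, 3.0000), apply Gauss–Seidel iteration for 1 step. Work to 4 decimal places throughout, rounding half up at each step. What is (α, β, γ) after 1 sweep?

(1.8889, -1.3333, -1.6032)

Iteration 1:
  α = (4 - (1)·-1.0000 - (-4)·3.0000) / (9) = 1.8889
  β = (3 - (3)·1.8889 - (4)·3.0000) / (11) = -1.3333
  γ = (-11 - (-2)·1.8889 - (-3)·-1.3333) / (7) = -1.6032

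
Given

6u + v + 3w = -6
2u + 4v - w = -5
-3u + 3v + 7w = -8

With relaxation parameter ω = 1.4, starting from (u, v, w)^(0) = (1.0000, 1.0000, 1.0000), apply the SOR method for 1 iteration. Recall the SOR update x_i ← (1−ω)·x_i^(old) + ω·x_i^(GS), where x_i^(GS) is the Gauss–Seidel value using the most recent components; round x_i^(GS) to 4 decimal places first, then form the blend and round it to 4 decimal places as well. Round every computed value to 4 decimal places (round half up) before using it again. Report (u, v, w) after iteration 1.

(-2.7334, 0.1134, -3.7081)

Iteration 1:
  u: GS value = (-6 - (1)·1.0000 - (3)·1.0000) / (6) = -1.6667;  u ← (1−ω)·1.0000 + ω·-1.6667 = -2.7334
  v: GS value = (-5 - (2)·-2.7334 - (-1)·1.0000) / (4) = 0.3667;  v ← (1−ω)·1.0000 + ω·0.3667 = 0.1134
  w: GS value = (-8 - (-3)·-2.7334 - (3)·0.1134) / (7) = -2.3629;  w ← (1−ω)·1.0000 + ω·-2.3629 = -3.7081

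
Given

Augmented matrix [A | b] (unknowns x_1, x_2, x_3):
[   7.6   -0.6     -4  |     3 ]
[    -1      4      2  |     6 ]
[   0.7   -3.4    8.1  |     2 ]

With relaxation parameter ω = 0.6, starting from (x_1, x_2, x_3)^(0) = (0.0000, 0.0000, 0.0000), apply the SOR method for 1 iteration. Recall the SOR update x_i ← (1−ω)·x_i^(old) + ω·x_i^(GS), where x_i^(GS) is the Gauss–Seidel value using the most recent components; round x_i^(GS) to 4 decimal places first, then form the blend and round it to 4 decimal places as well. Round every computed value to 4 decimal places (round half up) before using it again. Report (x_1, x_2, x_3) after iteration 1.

Iteration 1:
  x_1: GS value = (3 - (-0.6)·0.0000 - (-4)·0.0000) / (7.6) = 0.3947;  x_1 ← (1−ω)·0.0000 + ω·0.3947 = 0.2368
  x_2: GS value = (6 - (-1)·0.2368 - (2)·0.0000) / (4) = 1.5592;  x_2 ← (1−ω)·0.0000 + ω·1.5592 = 0.9355
  x_3: GS value = (2 - (0.7)·0.2368 - (-3.4)·0.9355) / (8.1) = 0.6191;  x_3 ← (1−ω)·0.0000 + ω·0.6191 = 0.3715

(0.2368, 0.9355, 0.3715)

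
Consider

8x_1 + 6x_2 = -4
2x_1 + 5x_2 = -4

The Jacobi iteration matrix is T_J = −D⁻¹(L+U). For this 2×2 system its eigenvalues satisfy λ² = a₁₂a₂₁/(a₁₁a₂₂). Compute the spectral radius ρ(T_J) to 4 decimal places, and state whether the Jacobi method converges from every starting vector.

a₁₂a₂₁/(a₁₁a₂₂) = (6)·(2) / ((8)·(5)) = 0.300000
ρ = √|0.300000| = √0.300000 = 0.5477
ρ < 1, so Jacobi converges

0.5477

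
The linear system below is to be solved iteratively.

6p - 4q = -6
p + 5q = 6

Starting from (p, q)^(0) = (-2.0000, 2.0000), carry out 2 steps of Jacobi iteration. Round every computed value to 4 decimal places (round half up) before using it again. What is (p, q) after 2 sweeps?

(0.0667, 1.1333)

Iteration 1:
  p = (-6 - (-4)·2.0000) / (6) = 0.3333
  q = (6 - (1)·-2.0000) / (5) = 1.6000
Iteration 2:
  p = (-6 - (-4)·1.6000) / (6) = 0.0667
  q = (6 - (1)·0.3333) / (5) = 1.1333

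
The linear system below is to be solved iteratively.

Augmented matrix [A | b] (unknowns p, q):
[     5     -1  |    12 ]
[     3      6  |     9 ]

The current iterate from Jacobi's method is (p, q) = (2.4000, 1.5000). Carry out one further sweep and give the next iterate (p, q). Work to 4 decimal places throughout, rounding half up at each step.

(2.7000, 0.3000)

One sweep:
  p = (12 - (-1)·1.5000) / (5) = 2.7000
  q = (9 - (3)·2.4000) / (6) = 0.3000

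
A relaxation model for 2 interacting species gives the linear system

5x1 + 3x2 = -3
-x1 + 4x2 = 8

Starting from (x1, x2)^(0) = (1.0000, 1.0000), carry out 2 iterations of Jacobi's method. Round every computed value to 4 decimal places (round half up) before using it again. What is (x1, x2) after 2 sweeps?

Iteration 1:
  x1 = (-3 - (3)·1.0000) / (5) = -1.2000
  x2 = (8 - (-1)·1.0000) / (4) = 2.2500
Iteration 2:
  x1 = (-3 - (3)·2.2500) / (5) = -1.9500
  x2 = (8 - (-1)·-1.2000) / (4) = 1.7000

(-1.9500, 1.7000)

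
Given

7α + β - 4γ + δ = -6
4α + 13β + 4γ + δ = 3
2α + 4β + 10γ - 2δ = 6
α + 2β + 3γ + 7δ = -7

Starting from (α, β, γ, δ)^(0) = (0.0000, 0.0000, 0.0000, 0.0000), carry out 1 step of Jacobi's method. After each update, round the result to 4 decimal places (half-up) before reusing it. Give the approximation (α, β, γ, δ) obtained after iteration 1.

Iteration 1:
  α = (-6 - (1)·0.0000 - (-4)·0.0000 - (1)·0.0000) / (7) = -0.8571
  β = (3 - (4)·0.0000 - (4)·0.0000 - (1)·0.0000) / (13) = 0.2308
  γ = (6 - (2)·0.0000 - (4)·0.0000 - (-2)·0.0000) / (10) = 0.6000
  δ = (-7 - (1)·0.0000 - (2)·0.0000 - (3)·0.0000) / (7) = -1.0000

(-0.8571, 0.2308, 0.6000, -1.0000)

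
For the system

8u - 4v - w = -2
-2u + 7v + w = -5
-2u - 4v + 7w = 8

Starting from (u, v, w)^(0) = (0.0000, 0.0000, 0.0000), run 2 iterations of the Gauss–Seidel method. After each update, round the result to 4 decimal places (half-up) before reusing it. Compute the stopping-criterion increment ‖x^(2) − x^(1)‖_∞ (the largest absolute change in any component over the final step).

Iteration 1:
  u = (-2 - (-4)·0.0000 - (-1)·0.0000) / (8) = -0.2500
  v = (-5 - (-2)·-0.2500 - (1)·0.0000) / (7) = -0.7857
  w = (8 - (-2)·-0.2500 - (-4)·-0.7857) / (7) = 0.6225
Iteration 2:
  u = (-2 - (-4)·-0.7857 - (-1)·0.6225) / (8) = -0.5650
  v = (-5 - (-2)·-0.5650 - (1)·0.6225) / (7) = -0.9646
  w = (8 - (-2)·-0.5650 - (-4)·-0.9646) / (7) = 0.4302
Change: (-0.3150, -0.1789, -0.1923) → max |·| = 0.3150

0.3150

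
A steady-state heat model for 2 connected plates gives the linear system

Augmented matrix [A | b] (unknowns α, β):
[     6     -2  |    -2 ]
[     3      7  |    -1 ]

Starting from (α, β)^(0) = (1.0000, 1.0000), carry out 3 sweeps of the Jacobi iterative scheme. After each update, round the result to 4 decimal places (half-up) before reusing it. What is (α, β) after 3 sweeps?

(-0.3810, 0.0816)

Iteration 1:
  α = (-2 - (-2)·1.0000) / (6) = 0.0000
  β = (-1 - (3)·1.0000) / (7) = -0.5714
Iteration 2:
  α = (-2 - (-2)·-0.5714) / (6) = -0.5238
  β = (-1 - (3)·0.0000) / (7) = -0.1429
Iteration 3:
  α = (-2 - (-2)·-0.1429) / (6) = -0.3810
  β = (-1 - (3)·-0.5238) / (7) = 0.0816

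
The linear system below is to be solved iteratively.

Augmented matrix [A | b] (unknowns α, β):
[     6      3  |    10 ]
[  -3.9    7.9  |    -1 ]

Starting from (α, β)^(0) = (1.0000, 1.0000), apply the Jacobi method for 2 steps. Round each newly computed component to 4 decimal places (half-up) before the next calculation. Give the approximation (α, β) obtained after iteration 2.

Iteration 1:
  α = (10 - (3)·1.0000) / (6) = 1.1667
  β = (-1 - (-3.9)·1.0000) / (7.9) = 0.3671
Iteration 2:
  α = (10 - (3)·0.3671) / (6) = 1.4831
  β = (-1 - (-3.9)·1.1667) / (7.9) = 0.4494

(1.4831, 0.4494)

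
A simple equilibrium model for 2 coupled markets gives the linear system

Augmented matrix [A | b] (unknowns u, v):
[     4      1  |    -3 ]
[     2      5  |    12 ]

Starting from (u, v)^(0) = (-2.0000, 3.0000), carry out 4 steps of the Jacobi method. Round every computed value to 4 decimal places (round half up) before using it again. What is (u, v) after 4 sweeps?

(-1.5050, 3.0000)

Iteration 1:
  u = (-3 - (1)·3.0000) / (4) = -1.5000
  v = (12 - (2)·-2.0000) / (5) = 3.2000
Iteration 2:
  u = (-3 - (1)·3.2000) / (4) = -1.5500
  v = (12 - (2)·-1.5000) / (5) = 3.0000
Iteration 3:
  u = (-3 - (1)·3.0000) / (4) = -1.5000
  v = (12 - (2)·-1.5500) / (5) = 3.0200
Iteration 4:
  u = (-3 - (1)·3.0200) / (4) = -1.5050
  v = (12 - (2)·-1.5000) / (5) = 3.0000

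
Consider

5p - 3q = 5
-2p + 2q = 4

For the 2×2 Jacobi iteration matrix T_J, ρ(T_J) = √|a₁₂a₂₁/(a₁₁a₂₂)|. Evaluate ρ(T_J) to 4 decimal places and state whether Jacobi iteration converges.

0.7746

a₁₂a₂₁/(a₁₁a₂₂) = (-3)·(-2) / ((5)·(2)) = 0.600000
ρ = √|0.600000| = √0.600000 = 0.7746
ρ < 1, so Jacobi converges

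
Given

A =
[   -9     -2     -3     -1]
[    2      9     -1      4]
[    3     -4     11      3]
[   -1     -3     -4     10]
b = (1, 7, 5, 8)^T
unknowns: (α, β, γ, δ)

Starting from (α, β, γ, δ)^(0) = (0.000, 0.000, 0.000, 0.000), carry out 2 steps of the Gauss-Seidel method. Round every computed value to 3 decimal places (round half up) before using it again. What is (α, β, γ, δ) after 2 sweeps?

Iteration 1:
  α = (1 - (-2)·0.000 - (-3)·0.000 - (-1)·0.000) / (-9) = -0.111
  β = (7 - (2)·-0.111 - (-1)·0.000 - (4)·0.000) / (9) = 0.802
  γ = (5 - (3)·-0.111 - (-4)·0.802 - (3)·0.000) / (11) = 0.776
  δ = (8 - (-1)·-0.111 - (-3)·0.802 - (-4)·0.776) / (10) = 1.340
Iteration 2:
  α = (1 - (-2)·0.802 - (-3)·0.776 - (-1)·1.340) / (-9) = -0.697
  β = (7 - (2)·-0.697 - (-1)·0.776 - (4)·1.340) / (9) = 0.423
  γ = (5 - (3)·-0.697 - (-4)·0.423 - (3)·1.340) / (11) = 0.433
  δ = (8 - (-1)·-0.697 - (-3)·0.423 - (-4)·0.433) / (10) = 1.030

(-0.697, 0.423, 0.433, 1.030)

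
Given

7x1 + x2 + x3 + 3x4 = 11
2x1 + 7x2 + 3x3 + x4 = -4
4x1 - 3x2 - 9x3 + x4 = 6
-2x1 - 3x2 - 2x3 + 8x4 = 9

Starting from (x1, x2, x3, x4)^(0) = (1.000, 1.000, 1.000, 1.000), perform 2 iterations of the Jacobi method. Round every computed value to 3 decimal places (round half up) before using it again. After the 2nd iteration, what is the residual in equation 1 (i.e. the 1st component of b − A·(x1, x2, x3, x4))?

Iteration 1:
  x1 = (11 - (1)·1.000 - (1)·1.000 - (3)·1.000) / (7) = 0.857
  x2 = (-4 - (2)·1.000 - (3)·1.000 - (1)·1.000) / (7) = -1.429
  x3 = (6 - (4)·1.000 - (-3)·1.000 - (1)·1.000) / (-9) = -0.444
  x4 = (9 - (-2)·1.000 - (-3)·1.000 - (-2)·1.000) / (8) = 2.000
Iteration 2:
  x1 = (11 - (1)·-1.429 - (1)·-0.444 - (3)·2.000) / (7) = 0.982
  x2 = (-4 - (2)·0.857 - (3)·-0.444 - (1)·2.000) / (7) = -0.912
  x3 = (6 - (4)·0.857 - (-3)·-1.429 - (1)·2.000) / (-9) = 0.413
  x4 = (9 - (-2)·0.857 - (-3)·-1.429 - (-2)·-0.444) / (8) = 0.692
Residual b − A·x = (2.549, -1.511, 2.361, 3.518)

2.549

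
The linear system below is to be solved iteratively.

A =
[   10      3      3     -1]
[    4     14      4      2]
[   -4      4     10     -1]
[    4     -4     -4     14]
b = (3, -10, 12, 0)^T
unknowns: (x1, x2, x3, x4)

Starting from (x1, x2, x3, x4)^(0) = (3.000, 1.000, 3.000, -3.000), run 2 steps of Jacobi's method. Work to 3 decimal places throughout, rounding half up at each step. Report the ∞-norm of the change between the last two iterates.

1.619

Iteration 1:
  x1 = (3 - (3)·1.000 - (3)·3.000 - (-1)·-3.000) / (10) = -1.200
  x2 = (-10 - (4)·3.000 - (4)·3.000 - (2)·-3.000) / (14) = -2.000
  x3 = (12 - (-4)·3.000 - (4)·1.000 - (-1)·-3.000) / (10) = 1.700
  x4 = (0 - (4)·3.000 - (-4)·1.000 - (-4)·3.000) / (14) = 0.286
Iteration 2:
  x1 = (3 - (3)·-2.000 - (3)·1.700 - (-1)·0.286) / (10) = 0.419
  x2 = (-10 - (4)·-1.200 - (4)·1.700 - (2)·0.286) / (14) = -0.898
  x3 = (12 - (-4)·-1.200 - (4)·-2.000 - (-1)·0.286) / (10) = 1.549
  x4 = (0 - (4)·-1.200 - (-4)·-2.000 - (-4)·1.700) / (14) = 0.257
Change: (1.619, 1.102, -0.151, -0.029) → max |·| = 1.619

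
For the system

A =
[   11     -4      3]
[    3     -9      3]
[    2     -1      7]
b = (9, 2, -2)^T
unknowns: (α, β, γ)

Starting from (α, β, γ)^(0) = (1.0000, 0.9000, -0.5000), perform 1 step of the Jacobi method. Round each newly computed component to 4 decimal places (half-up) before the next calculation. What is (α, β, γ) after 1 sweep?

(1.2818, -0.0556, -0.4429)

Iteration 1:
  α = (9 - (-4)·0.9000 - (3)·-0.5000) / (11) = 1.2818
  β = (2 - (3)·1.0000 - (3)·-0.5000) / (-9) = -0.0556
  γ = (-2 - (2)·1.0000 - (-1)·0.9000) / (7) = -0.4429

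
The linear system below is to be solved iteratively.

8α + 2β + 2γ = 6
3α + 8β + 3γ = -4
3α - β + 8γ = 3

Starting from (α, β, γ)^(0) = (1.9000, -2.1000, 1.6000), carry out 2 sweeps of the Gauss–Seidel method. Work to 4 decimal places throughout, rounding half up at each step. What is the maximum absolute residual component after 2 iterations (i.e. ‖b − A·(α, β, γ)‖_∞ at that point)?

Iteration 1:
  α = (6 - (2)·-2.1000 - (2)·1.6000) / (8) = 0.8750
  β = (-4 - (3)·0.8750 - (3)·1.6000) / (8) = -1.4281
  γ = (3 - (3)·0.8750 - (-1)·-1.4281) / (8) = -0.1316
Iteration 2:
  α = (6 - (2)·-1.4281 - (2)·-0.1316) / (8) = 1.1399
  β = (-4 - (3)·1.1399 - (3)·-0.1316) / (8) = -0.8781
  γ = (3 - (3)·1.1399 - (-1)·-0.8781) / (8) = -0.1622
Residual b − A·x = (-1.0386, 0.0917, -0.0002); ∞-norm = 1.0386

1.0386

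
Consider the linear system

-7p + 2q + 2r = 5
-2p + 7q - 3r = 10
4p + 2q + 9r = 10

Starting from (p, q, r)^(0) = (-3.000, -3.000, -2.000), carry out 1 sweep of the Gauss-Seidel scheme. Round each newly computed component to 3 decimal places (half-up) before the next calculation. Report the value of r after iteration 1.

2.073

Iteration 1:
  p = (5 - (2)·-3.000 - (2)·-2.000) / (-7) = -2.143
  q = (10 - (-2)·-2.143 - (-3)·-2.000) / (7) = -0.041
  r = (10 - (4)·-2.143 - (2)·-0.041) / (9) = 2.073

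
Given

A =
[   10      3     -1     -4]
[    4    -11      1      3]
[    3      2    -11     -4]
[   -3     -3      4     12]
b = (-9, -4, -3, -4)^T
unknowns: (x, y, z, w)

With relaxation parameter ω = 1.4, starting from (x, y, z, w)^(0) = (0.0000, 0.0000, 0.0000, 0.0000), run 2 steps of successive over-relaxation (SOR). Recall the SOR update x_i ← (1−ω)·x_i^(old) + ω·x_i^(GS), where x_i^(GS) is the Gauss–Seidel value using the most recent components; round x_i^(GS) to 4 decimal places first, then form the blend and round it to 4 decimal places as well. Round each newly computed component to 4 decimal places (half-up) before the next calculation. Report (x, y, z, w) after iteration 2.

(-1.2186, -0.4158, 0.3179, -0.8303)

Iteration 1:
  x: GS value = (-9 - (3)·0.0000 - (-1)·0.0000 - (-4)·0.0000) / (10) = -0.9000;  x ← (1−ω)·0.0000 + ω·-0.9000 = -1.2600
  y: GS value = (-4 - (4)·-1.2600 - (1)·0.0000 - (3)·0.0000) / (-11) = -0.0945;  y ← (1−ω)·0.0000 + ω·-0.0945 = -0.1323
  z: GS value = (-3 - (3)·-1.2600 - (2)·-0.1323 - (-4)·0.0000) / (-11) = -0.0950;  z ← (1−ω)·0.0000 + ω·-0.0950 = -0.1330
  w: GS value = (-4 - (-3)·-1.2600 - (-3)·-0.1323 - (4)·-0.1330) / (12) = -0.6371;  w ← (1−ω)·0.0000 + ω·-0.6371 = -0.8919
Iteration 2:
  x: GS value = (-9 - (3)·-0.1323 - (-1)·-0.1330 - (-4)·-0.8919) / (10) = -1.2304;  x ← (1−ω)·-1.2600 + ω·-1.2304 = -1.2186
  y: GS value = (-4 - (4)·-1.2186 - (1)·-0.1330 - (3)·-0.8919) / (-11) = -0.3348;  y ← (1−ω)·-0.1323 + ω·-0.3348 = -0.4158
  z: GS value = (-3 - (3)·-1.2186 - (2)·-0.4158 - (-4)·-0.8919) / (-11) = 0.1891;  z ← (1−ω)·-0.1330 + ω·0.1891 = 0.3179
  w: GS value = (-4 - (-3)·-1.2186 - (-3)·-0.4158 - (4)·0.3179) / (12) = -0.8479;  w ← (1−ω)·-0.8919 + ω·-0.8479 = -0.8303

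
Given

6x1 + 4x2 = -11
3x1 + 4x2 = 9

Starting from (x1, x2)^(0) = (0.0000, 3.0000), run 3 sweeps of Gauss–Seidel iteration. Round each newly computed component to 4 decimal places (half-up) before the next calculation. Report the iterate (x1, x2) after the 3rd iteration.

(-5.9583, 6.7187)

Iteration 1:
  x1 = (-11 - (4)·3.0000) / (6) = -3.8333
  x2 = (9 - (3)·-3.8333) / (4) = 5.1250
Iteration 2:
  x1 = (-11 - (4)·5.1250) / (6) = -5.2500
  x2 = (9 - (3)·-5.2500) / (4) = 6.1875
Iteration 3:
  x1 = (-11 - (4)·6.1875) / (6) = -5.9583
  x2 = (9 - (3)·-5.9583) / (4) = 6.7187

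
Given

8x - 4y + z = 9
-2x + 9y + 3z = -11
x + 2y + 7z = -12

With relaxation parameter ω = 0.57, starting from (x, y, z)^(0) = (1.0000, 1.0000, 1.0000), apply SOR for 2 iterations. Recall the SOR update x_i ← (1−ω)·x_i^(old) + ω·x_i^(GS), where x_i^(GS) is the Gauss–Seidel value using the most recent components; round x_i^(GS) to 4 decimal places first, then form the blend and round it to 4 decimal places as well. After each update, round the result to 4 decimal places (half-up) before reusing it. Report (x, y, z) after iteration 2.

(1.1530, -0.5623, -1.2391)

Iteration 1:
  x: GS value = (9 - (-4)·1.0000 - (1)·1.0000) / (8) = 1.5000;  x ← (1−ω)·1.0000 + ω·1.5000 = 1.2850
  y: GS value = (-11 - (-2)·1.2850 - (3)·1.0000) / (9) = -1.2700;  y ← (1−ω)·1.0000 + ω·-1.2700 = -0.2939
  z: GS value = (-12 - (1)·1.2850 - (2)·-0.2939) / (7) = -1.8139;  z ← (1−ω)·1.0000 + ω·-1.8139 = -0.6039
Iteration 2:
  x: GS value = (9 - (-4)·-0.2939 - (1)·-0.6039) / (8) = 1.0535;  x ← (1−ω)·1.2850 + ω·1.0535 = 1.1530
  y: GS value = (-11 - (-2)·1.1530 - (3)·-0.6039) / (9) = -0.7647;  y ← (1−ω)·-0.2939 + ω·-0.7647 = -0.5623
  z: GS value = (-12 - (1)·1.1530 - (2)·-0.5623) / (7) = -1.7183;  z ← (1−ω)·-0.6039 + ω·-1.7183 = -1.2391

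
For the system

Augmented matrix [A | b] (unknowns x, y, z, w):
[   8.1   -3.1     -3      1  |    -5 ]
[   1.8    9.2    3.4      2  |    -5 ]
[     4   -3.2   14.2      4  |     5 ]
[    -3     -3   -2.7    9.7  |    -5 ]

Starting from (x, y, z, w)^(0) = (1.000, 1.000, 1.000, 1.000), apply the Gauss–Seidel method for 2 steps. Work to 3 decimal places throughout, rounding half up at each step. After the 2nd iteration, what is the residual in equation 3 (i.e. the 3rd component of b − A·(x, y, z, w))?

Iteration 1:
  x = (-5 - (-3.1)·1.000 - (-3)·1.000 - (1)·1.000) / (8.1) = 0.012
  y = (-5 - (1.8)·0.012 - (3.4)·1.000 - (2)·1.000) / (9.2) = -1.133
  z = (5 - (4)·0.012 - (-3.2)·-1.133 - (4)·1.000) / (14.2) = -0.188
  w = (-5 - (-3)·0.012 - (-3)·-1.133 - (-2.7)·-0.188) / (9.7) = -0.914
Iteration 2:
  x = (-5 - (-3.1)·-1.133 - (-3)·-0.188 - (1)·-0.914) / (8.1) = -1.008
  y = (-5 - (1.8)·-1.008 - (3.4)·-0.188 - (2)·-0.914) / (9.2) = -0.078
  z = (5 - (4)·-1.008 - (-3.2)·-0.078 - (4)·-0.914) / (14.2) = 0.876
  w = (-5 - (-3)·-1.008 - (-3)·-0.078 - (-2.7)·0.876) / (9.7) = -0.608
Residual b − A·x = (6.159, -4.230, -1.225, 0.005)

-1.225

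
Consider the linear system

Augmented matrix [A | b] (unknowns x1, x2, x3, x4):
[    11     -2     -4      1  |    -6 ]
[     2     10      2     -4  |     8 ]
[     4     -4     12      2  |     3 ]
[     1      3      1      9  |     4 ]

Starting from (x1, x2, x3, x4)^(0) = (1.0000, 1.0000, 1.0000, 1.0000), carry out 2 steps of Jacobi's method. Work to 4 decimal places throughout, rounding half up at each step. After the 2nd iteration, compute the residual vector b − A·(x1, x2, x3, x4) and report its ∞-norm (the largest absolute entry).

1.5532

Iteration 1:
  x1 = (-6 - (-2)·1.0000 - (-4)·1.0000 - (1)·1.0000) / (11) = -0.0909
  x2 = (8 - (2)·1.0000 - (2)·1.0000 - (-4)·1.0000) / (10) = 0.8000
  x3 = (3 - (4)·1.0000 - (-4)·1.0000 - (2)·1.0000) / (12) = 0.0833
  x4 = (4 - (1)·1.0000 - (3)·1.0000 - (1)·1.0000) / (9) = -0.1111
Iteration 2:
  x1 = (-6 - (-2)·0.8000 - (-4)·0.0833 - (1)·-0.1111) / (11) = -0.3596
  x2 = (8 - (2)·-0.0909 - (2)·0.0833 - (-4)·-0.1111) / (10) = 0.7571
  x3 = (3 - (4)·-0.0909 - (-4)·0.8000 - (2)·-0.1111) / (12) = 0.5655
  x4 = (4 - (1)·-0.0909 - (3)·0.8000 - (1)·0.0833) / (9) = 0.1786
Residual b − A·x = (1.5532, 0.7316, 0.3236, -0.0846); ∞-norm = 1.5532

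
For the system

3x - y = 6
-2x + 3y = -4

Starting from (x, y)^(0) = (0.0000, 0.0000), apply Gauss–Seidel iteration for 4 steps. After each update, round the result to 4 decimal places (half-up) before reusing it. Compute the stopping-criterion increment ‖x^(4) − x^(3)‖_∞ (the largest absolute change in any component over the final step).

0.0000

Iteration 1:
  x = (6 - (-1)·0.0000) / (3) = 2.0000
  y = (-4 - (-2)·2.0000) / (3) = 0.0000
Iteration 2:
  x = (6 - (-1)·0.0000) / (3) = 2.0000
  y = (-4 - (-2)·2.0000) / (3) = 0.0000
Iteration 3:
  x = (6 - (-1)·0.0000) / (3) = 2.0000
  y = (-4 - (-2)·2.0000) / (3) = 0.0000
Iteration 4:
  x = (6 - (-1)·0.0000) / (3) = 2.0000
  y = (-4 - (-2)·2.0000) / (3) = 0.0000
Change: (0.0000, 0.0000) → max |·| = 0.0000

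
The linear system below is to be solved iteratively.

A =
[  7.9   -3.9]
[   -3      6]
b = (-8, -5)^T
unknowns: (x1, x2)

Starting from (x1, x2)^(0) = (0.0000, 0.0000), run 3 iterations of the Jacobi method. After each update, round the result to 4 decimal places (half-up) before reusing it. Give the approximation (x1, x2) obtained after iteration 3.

(-1.6740, -1.5453)

Iteration 1:
  x1 = (-8 - (-3.9)·0.0000) / (7.9) = -1.0127
  x2 = (-5 - (-3)·0.0000) / (6) = -0.8333
Iteration 2:
  x1 = (-8 - (-3.9)·-0.8333) / (7.9) = -1.4240
  x2 = (-5 - (-3)·-1.0127) / (6) = -1.3397
Iteration 3:
  x1 = (-8 - (-3.9)·-1.3397) / (7.9) = -1.6740
  x2 = (-5 - (-3)·-1.4240) / (6) = -1.5453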